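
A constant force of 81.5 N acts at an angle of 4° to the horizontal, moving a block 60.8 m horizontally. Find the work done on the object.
W = F·d·cosθ = (81.5)(60.8)cos(4°) = 4943 J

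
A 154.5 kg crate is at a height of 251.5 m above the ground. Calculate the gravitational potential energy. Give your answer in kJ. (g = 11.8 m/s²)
PE = mgh = (154.5)(11.8)(251.5) = 458510 J = 458.5 kJ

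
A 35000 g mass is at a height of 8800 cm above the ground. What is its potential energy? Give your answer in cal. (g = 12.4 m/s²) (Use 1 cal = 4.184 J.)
Convert to SI: m = 35.0 kg, h = 88.0 m
PE = mgh = (35.0)(12.4)(88.0) = 38192.0 J = 9128 cal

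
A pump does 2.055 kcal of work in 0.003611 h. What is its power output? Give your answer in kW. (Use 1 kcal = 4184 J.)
Convert to SI: W = 8598.12 J, t = 12.9996 s
P = W/t = 8598.12/12.9996 = 661.414 W = 0.6614 kW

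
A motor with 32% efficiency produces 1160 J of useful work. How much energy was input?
W_in = W_out/η = 1160/0.32 = 3625 J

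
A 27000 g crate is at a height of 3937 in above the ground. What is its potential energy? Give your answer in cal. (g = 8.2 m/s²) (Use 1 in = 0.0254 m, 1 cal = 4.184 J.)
Convert to SI: m = 27.0 kg, h = 99.9998 m
PE = mgh = (27.0)(8.2)(99.9998) = 22140.0 J = 5292 cal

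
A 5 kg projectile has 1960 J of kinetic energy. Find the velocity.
v = √(2·KE/m) = √(2·1960/5) = 28.0 m/s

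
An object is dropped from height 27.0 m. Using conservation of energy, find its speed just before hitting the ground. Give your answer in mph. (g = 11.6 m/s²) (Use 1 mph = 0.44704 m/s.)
mgh = ½mv² ⇒ v = √(2gh) = √(2·11.6·27.0) = 25.028 m/s = 55.99 mph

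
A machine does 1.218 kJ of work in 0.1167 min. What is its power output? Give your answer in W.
Convert to SI: W = 1218.0 J, t = 7.002 s
P = W/t = 1218.0/7.002 = 174.0 W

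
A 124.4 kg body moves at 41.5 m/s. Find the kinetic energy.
KE = ½mv² = ½(124.4)(41.5)² = 107100 J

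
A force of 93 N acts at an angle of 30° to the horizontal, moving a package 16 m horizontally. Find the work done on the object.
W = F·d·cosθ = (93)(16)cos(30°) = 1289 J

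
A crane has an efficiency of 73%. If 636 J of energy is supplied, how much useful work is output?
W_out = η·W_in = 0.73·636 = 464.28 J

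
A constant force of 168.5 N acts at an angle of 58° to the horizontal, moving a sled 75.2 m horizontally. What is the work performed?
W = F·d·cosθ = (168.5)(75.2)cos(58°) = 6715 J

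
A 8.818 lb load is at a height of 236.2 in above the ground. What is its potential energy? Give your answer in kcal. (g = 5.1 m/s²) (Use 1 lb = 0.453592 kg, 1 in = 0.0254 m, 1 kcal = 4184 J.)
Convert to SI: m = 3.99977 kg, h = 5.99948 m
PE = mgh = (3.99977)(5.1)(5.99948) = 122.382 J = 0.02925 kcal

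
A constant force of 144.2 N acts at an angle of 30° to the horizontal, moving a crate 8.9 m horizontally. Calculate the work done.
W = F·d·cosθ = (144.2)(8.9)cos(30°) = 1111 J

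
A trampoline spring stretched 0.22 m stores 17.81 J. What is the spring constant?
k = 2·PE/x² = 2·17.81/(0.22)² = 736.0 N/m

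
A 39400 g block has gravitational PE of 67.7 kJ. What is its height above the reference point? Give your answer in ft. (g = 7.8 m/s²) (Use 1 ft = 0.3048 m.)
Convert to SI: m = 39.4 kg, PE = 67700.0 J
h = PE/(mg) = 67700.0/(39.4·7.8) = 220.292 m = 722.7 ft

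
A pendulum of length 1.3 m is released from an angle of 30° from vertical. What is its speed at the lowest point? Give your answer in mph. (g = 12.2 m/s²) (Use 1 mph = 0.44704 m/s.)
h = L(1 − cosθ) = 1.3(1 − cos30°) = 0.174167 m
v = √(2gh) = √(2·12.2·0.174167) = 2.06147 m/s = 4.611 mph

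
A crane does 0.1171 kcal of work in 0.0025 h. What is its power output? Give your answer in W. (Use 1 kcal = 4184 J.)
Convert to SI: W = 489.946 J, t = 9.0 s
P = W/t = 489.946/9.0 = 54.44 W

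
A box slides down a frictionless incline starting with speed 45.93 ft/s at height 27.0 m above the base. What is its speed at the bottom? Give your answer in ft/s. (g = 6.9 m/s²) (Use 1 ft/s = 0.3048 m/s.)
Convert to SI: v₀ = 13.9995 m/s, h = 27.0 m
½mv₀² + mgh = ½mv² ⇒ v = √(v₀² + 2gh) = √(13.9995² + 2·6.9·27.0) = 23.845 m/s = 78.23 ft/s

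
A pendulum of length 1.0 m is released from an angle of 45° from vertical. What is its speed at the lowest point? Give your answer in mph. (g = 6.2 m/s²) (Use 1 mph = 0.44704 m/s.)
h = L(1 − cosθ) = 1.0(1 − cos45°) = 0.292893 m
v = √(2gh) = √(2·6.2·0.292893) = 1.90575 m/s = 4.263 mph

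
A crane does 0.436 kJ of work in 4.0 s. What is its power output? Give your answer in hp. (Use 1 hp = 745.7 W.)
Convert to SI: W = 436.0 J, t = 4.0 s
P = W/t = 436.0/4.0 = 109.0 W = 0.1462 hp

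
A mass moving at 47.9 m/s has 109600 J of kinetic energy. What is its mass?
m = 2·KE/v² = 2·109600/(47.9)² = 95.54 kg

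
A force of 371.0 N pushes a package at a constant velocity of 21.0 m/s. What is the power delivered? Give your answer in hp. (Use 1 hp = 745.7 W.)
P = Fv = (371.0)(21.0) = 7791.0 W = 10.45 hp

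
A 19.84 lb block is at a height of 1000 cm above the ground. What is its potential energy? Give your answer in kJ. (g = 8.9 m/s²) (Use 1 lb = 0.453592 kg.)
Convert to SI: m = 8.99927 kg, h = 10.0 m
PE = mgh = (8.99927)(8.9)(10.0) = 800.935 J = 0.8009 kJ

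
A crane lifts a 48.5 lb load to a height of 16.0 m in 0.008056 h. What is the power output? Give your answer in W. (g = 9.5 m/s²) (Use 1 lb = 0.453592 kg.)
Convert to SI: m = 21.9992 kg, h = 16.0 m, t = 29.0016 s
P = mgh/t = (21.9992)(9.5)(16.0)/29.0016 = 115.3 W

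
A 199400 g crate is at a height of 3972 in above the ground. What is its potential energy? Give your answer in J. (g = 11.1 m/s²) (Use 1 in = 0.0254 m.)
Convert to SI: m = 199.4 kg, h = 100.889 m
PE = mgh = (199.4)(11.1)(100.889) = 223300 J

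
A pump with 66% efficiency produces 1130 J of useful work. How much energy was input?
W_in = W_out/η = 1130/0.66 = 1712 J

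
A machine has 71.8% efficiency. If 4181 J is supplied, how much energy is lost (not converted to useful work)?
W_lost = W_in(1 − η) = 4181·(1 − 0.718) = 1179 J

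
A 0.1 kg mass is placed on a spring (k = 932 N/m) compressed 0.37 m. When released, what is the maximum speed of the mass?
½kx² = ½mv² ⇒ v = x√(k/m) = (0.37)√(932/0.1) = 35.72 m/s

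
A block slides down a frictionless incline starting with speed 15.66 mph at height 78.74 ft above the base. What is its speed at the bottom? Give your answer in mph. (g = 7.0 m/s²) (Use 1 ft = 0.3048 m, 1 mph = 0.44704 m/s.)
Convert to SI: v₀ = 7.00065 m/s, h = 24.0 m
½mv₀² + mgh = ½mv² ⇒ v = √(v₀² + 2gh) = √(7.00065² + 2·7.0·24.0) = 19.6216 m/s = 43.89 mph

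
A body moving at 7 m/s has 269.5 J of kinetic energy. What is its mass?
m = 2·KE/v² = 2·269.5/(7)² = 11.0 kg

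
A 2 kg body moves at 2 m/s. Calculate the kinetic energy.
KE = ½mv² = ½(2)(2)² = 4.0 J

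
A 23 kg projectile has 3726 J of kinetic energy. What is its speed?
v = √(2·KE/m) = √(2·3726/23) = 18.0 m/s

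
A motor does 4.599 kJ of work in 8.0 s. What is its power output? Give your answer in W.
Convert to SI: W = 4599.0 J, t = 8.0 s
P = W/t = 4599.0/8.0 = 574.9 W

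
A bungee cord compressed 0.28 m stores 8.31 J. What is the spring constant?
k = 2·PE/x² = 2·8.31/(0.28)² = 212.0 N/m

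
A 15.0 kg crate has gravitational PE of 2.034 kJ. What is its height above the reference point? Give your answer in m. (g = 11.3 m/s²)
Convert to SI: m = 15.0 kg, PE = 2034.0 J
h = PE/(mg) = 2034.0/(15.0·11.3) = 12.0 m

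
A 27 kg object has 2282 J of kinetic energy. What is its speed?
v = √(2·KE/m) = √(2·2282/27) = 13.0 m/s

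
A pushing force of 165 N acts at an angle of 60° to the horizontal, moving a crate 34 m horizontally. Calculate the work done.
W = F·d·cosθ = (165)(34)cos(60°) = 2805 J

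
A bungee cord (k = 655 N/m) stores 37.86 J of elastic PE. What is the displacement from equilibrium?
x = √(2·PE/k) = √(2·37.86/655) = 0.34 m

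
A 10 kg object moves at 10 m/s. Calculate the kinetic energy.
KE = ½mv² = ½(10)(10)² = 500.0 J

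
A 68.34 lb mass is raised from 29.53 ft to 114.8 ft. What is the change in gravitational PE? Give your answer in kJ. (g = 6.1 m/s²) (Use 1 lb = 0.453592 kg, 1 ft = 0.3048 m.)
Convert to SI: m = 30.9985 kg, Δh = 25.9903 m
ΔPE = mgΔh = (30.9985)(6.1)(25.9903) = 4914.52 J = 4.915 kJ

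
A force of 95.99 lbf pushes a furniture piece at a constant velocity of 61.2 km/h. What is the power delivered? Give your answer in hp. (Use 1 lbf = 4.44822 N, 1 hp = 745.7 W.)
Convert to SI: F = 426.985 N, v = 17.0 m/s
P = Fv = (426.985)(17.0) = 7258.74 W = 9.734 hp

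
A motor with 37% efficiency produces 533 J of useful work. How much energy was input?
W_in = W_out/η = 533/0.37 = 1441 J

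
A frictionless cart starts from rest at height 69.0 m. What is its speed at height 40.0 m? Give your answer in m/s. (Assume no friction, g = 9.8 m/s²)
mgh₁ = mgh₂ + ½mv² ⇒ v = √(2g(h₁−h₂)) = √(2·9.8·29.0) = 23.84 m/s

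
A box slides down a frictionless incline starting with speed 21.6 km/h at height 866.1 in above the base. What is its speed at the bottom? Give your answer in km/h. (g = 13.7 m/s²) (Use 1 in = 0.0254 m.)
Convert to SI: v₀ = 6.0 m/s, h = 21.9989 m
½mv₀² + mgh = ½mv² ⇒ v = √(v₀² + 2gh) = √(6.0² + 2·13.7·21.9989) = 25.2739 m/s = 90.99 km/h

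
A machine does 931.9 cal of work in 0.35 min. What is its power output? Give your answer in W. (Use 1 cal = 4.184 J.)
Convert to SI: W = 3899.07 J, t = 21.0 s
P = W/t = 3899.07/21.0 = 185.7 W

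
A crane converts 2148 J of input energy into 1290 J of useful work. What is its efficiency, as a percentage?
η = W_out/W_in = 1290/2148 = 60.06%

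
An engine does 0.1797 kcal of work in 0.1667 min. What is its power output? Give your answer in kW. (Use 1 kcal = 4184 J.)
Convert to SI: W = 751.865 J, t = 10.002 s
P = W/t = 751.865/10.002 = 75.1714 W = 0.07517 kW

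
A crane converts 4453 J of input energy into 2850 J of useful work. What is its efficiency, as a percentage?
η = W_out/W_in = 2850/4453 = 64.0%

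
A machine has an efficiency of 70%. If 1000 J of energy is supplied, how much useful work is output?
W_out = η·W_in = 0.7·1000 = 700.0 J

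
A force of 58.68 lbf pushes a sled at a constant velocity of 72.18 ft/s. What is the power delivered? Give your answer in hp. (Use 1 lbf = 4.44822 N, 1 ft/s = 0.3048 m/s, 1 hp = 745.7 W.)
Convert to SI: F = 261.022 N, v = 22.0005 m/s
P = Fv = (261.022)(22.0005) = 5742.6 W = 7.701 hp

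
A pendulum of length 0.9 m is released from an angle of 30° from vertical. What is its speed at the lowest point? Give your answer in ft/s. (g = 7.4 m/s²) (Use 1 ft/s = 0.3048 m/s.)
h = L(1 − cosθ) = 0.9(1 − cos30°) = 0.120577 m
v = √(2gh) = √(2·7.4·0.120577) = 1.33587 m/s = 4.383 ft/s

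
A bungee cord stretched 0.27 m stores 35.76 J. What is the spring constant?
k = 2·PE/x² = 2·35.76/(0.27)² = 981.1 N/m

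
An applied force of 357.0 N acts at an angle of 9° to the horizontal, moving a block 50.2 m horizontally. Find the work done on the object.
W = F·d·cosθ = (357.0)(50.2)cos(9°) = 17700 J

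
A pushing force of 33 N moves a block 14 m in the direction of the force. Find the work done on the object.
W = F·d = (33)(14) = 462.0 J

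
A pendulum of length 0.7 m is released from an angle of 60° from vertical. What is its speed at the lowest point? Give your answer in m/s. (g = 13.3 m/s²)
h = L(1 − cosθ) = 0.7(1 − cos60°) = 0.35 m
v = √(2gh) = √(2·13.3·0.35) = 3.051 m/s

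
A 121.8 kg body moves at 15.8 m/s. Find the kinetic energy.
KE = ½mv² = ½(121.8)(15.8)² = 15200 J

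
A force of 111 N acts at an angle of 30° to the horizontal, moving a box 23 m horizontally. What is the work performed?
W = F·d·cosθ = (111)(23)cos(30°) = 2211 J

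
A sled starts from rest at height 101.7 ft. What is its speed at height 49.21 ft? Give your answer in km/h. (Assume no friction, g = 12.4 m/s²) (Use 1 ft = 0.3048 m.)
Convert to SI: h₁−h₂ = 15.999 m
mgh₁ = mgh₂ + ½mv² ⇒ v = √(2g(h₁−h₂)) = √(2·12.4·15.999) = 19.9192 m/s = 71.71 km/h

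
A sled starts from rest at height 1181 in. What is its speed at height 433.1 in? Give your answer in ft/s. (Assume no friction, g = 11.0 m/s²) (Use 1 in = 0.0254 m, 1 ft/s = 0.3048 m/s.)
Convert to SI: h₁−h₂ = 18.9967 m
mgh₁ = mgh₂ + ½mv² ⇒ v = √(2g(h₁−h₂)) = √(2·11.0·18.9967) = 20.4433 m/s = 67.07 ft/s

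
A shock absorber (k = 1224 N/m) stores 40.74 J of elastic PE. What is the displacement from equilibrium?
x = √(2·PE/k) = √(2·40.74/1224) = 0.258 m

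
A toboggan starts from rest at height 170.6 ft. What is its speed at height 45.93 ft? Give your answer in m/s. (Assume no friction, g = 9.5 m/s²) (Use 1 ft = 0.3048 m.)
Convert to SI: h₁−h₂ = 37.9994 m
mgh₁ = mgh₂ + ½mv² ⇒ v = √(2g(h₁−h₂)) = √(2·9.5·37.9994) = 26.87 m/s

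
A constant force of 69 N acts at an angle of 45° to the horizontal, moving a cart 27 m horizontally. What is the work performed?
W = F·d·cosθ = (69)(27)cos(45°) = 1317 J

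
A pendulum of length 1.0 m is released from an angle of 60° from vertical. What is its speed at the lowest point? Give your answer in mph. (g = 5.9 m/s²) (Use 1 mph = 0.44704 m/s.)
h = L(1 − cosθ) = 1.0(1 − cos60°) = 0.5 m
v = √(2gh) = √(2·5.9·0.5) = 2.42899 m/s = 5.433 mph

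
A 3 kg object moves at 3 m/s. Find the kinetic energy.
KE = ½mv² = ½(3)(3)² = 13.5 J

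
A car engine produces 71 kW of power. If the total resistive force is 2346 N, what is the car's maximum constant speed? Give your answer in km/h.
P = Fv ⇒ v = P/F = 71000 W/2346.0 N = 30.2643 m/s = 109.0 km/h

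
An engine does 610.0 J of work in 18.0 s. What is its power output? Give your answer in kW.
P = W/t = 610.0/18.0 = 33.8889 W = 0.03389 kW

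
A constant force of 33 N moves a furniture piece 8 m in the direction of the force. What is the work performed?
W = F·d = (33)(8) = 264.0 J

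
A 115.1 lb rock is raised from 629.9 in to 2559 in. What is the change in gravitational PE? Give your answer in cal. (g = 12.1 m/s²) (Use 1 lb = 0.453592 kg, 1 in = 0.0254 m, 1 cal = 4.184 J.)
Convert to SI: m = 52.2084 kg, Δh = 48.9991 m
ΔPE = mgΔh = (52.2084)(12.1)(48.9991) = 30953.8 J = 7398 cal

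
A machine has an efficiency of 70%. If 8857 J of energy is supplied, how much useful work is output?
W_out = η·W_in = 0.7·8857 = 6199.9 J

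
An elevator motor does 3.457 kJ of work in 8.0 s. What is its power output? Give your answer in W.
Convert to SI: W = 3457.0 J, t = 8.0 s
P = W/t = 3457.0/8.0 = 432.1 W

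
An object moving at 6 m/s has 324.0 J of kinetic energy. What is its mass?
m = 2·KE/v² = 2·324.0/(6)² = 18.0 kg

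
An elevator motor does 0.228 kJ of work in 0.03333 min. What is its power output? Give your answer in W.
Convert to SI: W = 228.0 J, t = 1.9998 s
P = W/t = 228.0/1.9998 = 114.0 W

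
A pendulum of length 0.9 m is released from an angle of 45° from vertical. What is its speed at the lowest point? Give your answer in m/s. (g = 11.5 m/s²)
h = L(1 − cosθ) = 0.9(1 − cos45°) = 0.263604 m
v = √(2gh) = √(2·11.5·0.263604) = 2.462 m/s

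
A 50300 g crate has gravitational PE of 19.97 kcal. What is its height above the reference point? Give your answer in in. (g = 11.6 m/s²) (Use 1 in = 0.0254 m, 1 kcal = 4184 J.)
Convert to SI: m = 50.3 kg, PE = 83554.5 J
h = PE/(mg) = 83554.5/(50.3·11.6) = 143.2 m = 5638 in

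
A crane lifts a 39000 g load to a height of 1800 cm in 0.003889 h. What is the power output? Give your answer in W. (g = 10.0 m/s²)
Convert to SI: m = 39.0 kg, h = 18.0 m, t = 14.0004 s
P = mgh/t = (39.0)(10.0)(18.0)/14.0004 = 501.4 W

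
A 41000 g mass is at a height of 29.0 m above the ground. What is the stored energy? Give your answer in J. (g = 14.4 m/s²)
Convert to SI: m = 41.0 kg, h = 29.0 m
PE = mgh = (41.0)(14.4)(29.0) = 17120 J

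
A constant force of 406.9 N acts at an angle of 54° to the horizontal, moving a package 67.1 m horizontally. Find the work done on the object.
W = F·d·cosθ = (406.9)(67.1)cos(54°) = 16050 J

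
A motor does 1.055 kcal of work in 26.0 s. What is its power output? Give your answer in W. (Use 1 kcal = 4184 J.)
Convert to SI: W = 4414.12 J, t = 26.0 s
P = W/t = 4414.12/26.0 = 169.8 W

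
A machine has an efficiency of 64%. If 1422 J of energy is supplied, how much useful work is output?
W_out = η·W_in = 0.64·1422 = 910.08 J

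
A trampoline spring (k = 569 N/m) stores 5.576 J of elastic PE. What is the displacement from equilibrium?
x = √(2·PE/k) = √(2·5.576/569) = 0.14 m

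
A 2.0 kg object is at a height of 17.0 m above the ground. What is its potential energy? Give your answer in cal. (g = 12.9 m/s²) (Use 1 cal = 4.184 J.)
PE = mgh = (2.0)(12.9)(17.0) = 438.6 J = 104.8 cal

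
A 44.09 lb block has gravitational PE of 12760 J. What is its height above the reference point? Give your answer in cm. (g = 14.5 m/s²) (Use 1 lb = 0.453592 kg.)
Convert to SI: m = 19.9989 kg, PE = 12760.0 J
h = PE/(mg) = 12760.0/(19.9989·14.5) = 44.0025 m = 4400 cm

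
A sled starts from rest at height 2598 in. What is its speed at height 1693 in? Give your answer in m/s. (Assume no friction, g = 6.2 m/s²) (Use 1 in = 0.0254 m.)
Convert to SI: h₁−h₂ = 22.987 m
mgh₁ = mgh₂ + ½mv² ⇒ v = √(2g(h₁−h₂)) = √(2·6.2·22.987) = 16.88 m/s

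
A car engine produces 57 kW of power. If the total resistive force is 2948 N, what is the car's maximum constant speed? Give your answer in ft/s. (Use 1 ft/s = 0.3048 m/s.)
P = Fv ⇒ v = P/F = 57000 W/2948.0 N = 19.3351 m/s = 63.44 ft/s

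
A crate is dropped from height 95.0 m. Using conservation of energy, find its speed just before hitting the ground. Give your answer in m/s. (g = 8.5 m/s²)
mgh = ½mv² ⇒ v = √(2gh) = √(2·8.5·95.0) = 40.19 m/s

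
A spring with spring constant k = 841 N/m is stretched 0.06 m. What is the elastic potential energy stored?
PE = ½kx² = ½(841)(0.06)² = 1.514 J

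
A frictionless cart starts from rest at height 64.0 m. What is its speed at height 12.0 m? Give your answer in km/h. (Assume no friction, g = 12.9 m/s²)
mgh₁ = mgh₂ + ½mv² ⇒ v = √(2g(h₁−h₂)) = √(2·12.9·52.0) = 36.6279 m/s = 131.9 km/h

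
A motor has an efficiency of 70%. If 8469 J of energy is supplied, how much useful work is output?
W_out = η·W_in = 0.7·8469 = 5928.3 J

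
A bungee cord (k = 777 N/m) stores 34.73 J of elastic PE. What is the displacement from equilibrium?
x = √(2·PE/k) = √(2·34.73/777) = 0.299 m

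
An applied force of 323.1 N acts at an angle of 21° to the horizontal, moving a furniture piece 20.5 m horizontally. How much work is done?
W = F·d·cosθ = (323.1)(20.5)cos(21°) = 6184 J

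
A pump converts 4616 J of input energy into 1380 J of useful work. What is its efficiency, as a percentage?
η = W_out/W_in = 1380/4616 = 29.9%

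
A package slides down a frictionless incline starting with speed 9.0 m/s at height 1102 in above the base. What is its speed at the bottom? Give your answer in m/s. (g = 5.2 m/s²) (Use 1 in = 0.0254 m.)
Convert to SI: v₀ = 9.0 m/s, h = 27.9908 m
½mv₀² + mgh = ½mv² ⇒ v = √(v₀² + 2gh) = √(9.0² + 2·5.2·27.9908) = 19.29 m/s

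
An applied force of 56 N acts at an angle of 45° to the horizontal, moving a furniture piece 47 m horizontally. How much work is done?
W = F·d·cosθ = (56)(47)cos(45°) = 1861 J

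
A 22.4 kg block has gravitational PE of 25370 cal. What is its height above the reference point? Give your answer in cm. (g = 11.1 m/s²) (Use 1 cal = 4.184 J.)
Convert to SI: m = 22.4 kg, PE = 106148 J
h = PE/(mg) = 106148/(22.4·11.1) = 426.915 m = 42690 cm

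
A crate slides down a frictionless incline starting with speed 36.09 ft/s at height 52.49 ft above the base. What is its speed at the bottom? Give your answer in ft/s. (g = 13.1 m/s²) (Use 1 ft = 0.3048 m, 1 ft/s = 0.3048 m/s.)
Convert to SI: v₀ = 11.0002 m/s, h = 15.999 m
½mv₀² + mgh = ½mv² ⇒ v = √(v₀² + 2gh) = √(11.0002² + 2·13.1·15.999) = 23.2417 m/s = 76.25 ft/s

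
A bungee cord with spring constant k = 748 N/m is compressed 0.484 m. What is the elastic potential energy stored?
PE = ½kx² = ½(748)(0.484)² = 87.61 J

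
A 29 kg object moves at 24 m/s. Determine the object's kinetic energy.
KE = ½mv² = ½(29)(24)² = 8352.0 J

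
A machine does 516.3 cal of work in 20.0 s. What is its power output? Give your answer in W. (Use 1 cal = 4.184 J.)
Convert to SI: W = 2160.2 J, t = 20.0 s
P = W/t = 2160.2/20.0 = 108.0 W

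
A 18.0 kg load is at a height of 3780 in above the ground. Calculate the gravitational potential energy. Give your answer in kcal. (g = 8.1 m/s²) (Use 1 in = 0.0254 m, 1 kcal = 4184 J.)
Convert to SI: m = 18.0 kg, h = 96.012 m
PE = mgh = (18.0)(8.1)(96.012) = 13998.5 J = 3.346 kcal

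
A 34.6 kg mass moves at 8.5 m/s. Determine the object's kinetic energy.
KE = ½mv² = ½(34.6)(8.5)² = 1250 J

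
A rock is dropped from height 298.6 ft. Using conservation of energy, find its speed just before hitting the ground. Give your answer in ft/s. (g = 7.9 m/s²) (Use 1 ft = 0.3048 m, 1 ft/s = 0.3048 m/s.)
Convert to SI: h = 91.0133 m
mgh = ½mv² ⇒ v = √(2gh) = √(2·7.9·91.0133) = 37.9211 m/s = 124.4 ft/s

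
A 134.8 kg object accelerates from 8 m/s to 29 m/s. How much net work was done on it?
W = ΔKE = ½m(v₂² − v₁²) = ½(134.8)(29² − 8²) = 52369.8 J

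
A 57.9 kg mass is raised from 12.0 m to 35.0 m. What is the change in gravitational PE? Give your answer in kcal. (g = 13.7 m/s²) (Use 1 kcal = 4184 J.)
ΔPE = mgΔh = (57.9)(13.7)(23.0) = 18244.3 J = 4.36 kcal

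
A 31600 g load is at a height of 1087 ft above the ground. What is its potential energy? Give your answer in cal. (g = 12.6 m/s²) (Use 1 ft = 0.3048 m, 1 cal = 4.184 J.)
Convert to SI: m = 31.6 kg, h = 331.318 m
PE = mgh = (31.6)(12.6)(331.318) = 131917 J = 31530 cal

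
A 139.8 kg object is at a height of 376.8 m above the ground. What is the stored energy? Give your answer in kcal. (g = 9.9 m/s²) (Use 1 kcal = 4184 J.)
PE = mgh = (139.8)(9.9)(376.8) = 521499 J = 124.6 kcal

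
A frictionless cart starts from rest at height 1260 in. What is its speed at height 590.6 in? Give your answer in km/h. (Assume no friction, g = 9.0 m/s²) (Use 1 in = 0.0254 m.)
Convert to SI: h₁−h₂ = 17.0028 m
mgh₁ = mgh₂ + ½mv² ⇒ v = √(2g(h₁−h₂)) = √(2·9.0·17.0028) = 17.4943 m/s = 62.98 km/h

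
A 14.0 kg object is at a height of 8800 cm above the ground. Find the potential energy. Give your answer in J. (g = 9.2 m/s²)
Convert to SI: m = 14.0 kg, h = 88.0 m
PE = mgh = (14.0)(9.2)(88.0) = 11330 J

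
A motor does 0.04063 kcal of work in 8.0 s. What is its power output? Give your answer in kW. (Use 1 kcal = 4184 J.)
Convert to SI: W = 169.996 J, t = 8.0 s
P = W/t = 169.996/8.0 = 21.2495 W = 0.02125 kW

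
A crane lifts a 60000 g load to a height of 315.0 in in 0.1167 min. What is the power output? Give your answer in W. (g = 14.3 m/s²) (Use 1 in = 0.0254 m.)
Convert to SI: m = 60.0 kg, h = 8.001 m, t = 7.002 s
P = mgh/t = (60.0)(14.3)(8.001)/7.002 = 980.4 W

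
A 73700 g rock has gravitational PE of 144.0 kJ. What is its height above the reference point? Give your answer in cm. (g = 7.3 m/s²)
Convert to SI: m = 73.7 kg, PE = 144000 J
h = PE/(mg) = 144000/(73.7·7.3) = 267.653 m = 26770 cm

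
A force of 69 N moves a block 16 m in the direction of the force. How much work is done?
W = F·d = (69)(16) = 1104 J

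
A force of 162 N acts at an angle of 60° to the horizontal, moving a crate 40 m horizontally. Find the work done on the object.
W = F·d·cosθ = (162)(40)cos(60°) = 3240 J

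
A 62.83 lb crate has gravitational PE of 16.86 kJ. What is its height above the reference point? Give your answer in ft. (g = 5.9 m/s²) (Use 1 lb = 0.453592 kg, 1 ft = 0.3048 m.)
Convert to SI: m = 28.4992 kg, PE = 16860.0 J
h = PE/(mg) = 16860.0/(28.4992·5.9) = 100.27 m = 329.0 ft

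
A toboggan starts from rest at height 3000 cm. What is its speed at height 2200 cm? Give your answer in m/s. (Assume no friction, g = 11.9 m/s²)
Convert to SI: h₁−h₂ = 8.0 m
mgh₁ = mgh₂ + ½mv² ⇒ v = √(2g(h₁−h₂)) = √(2·11.9·8.0) = 13.8 m/s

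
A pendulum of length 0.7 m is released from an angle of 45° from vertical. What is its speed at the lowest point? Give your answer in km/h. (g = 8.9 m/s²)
h = L(1 − cosθ) = 0.7(1 − cos45°) = 0.205025 m
v = √(2gh) = √(2·8.9·0.205025) = 1.91035 m/s = 6.877 km/h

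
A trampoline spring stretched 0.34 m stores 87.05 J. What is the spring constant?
k = 2·PE/x² = 2·87.05/(0.34)² = 1506 N/m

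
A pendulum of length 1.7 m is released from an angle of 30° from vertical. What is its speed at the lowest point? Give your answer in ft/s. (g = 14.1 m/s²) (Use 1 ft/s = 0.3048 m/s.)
h = L(1 − cosθ) = 1.7(1 − cos30°) = 0.227757 m
v = √(2gh) = √(2·14.1·0.227757) = 2.53431 m/s = 8.315 ft/s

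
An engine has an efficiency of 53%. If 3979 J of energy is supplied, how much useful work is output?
W_out = η·W_in = 0.53·3979 = 2108.87 J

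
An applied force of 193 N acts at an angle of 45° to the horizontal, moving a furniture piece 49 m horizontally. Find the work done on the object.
W = F·d·cosθ = (193)(49)cos(45°) = 6687 J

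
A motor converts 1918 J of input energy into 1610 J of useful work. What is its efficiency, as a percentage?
η = W_out/W_in = 1610/1918 = 83.94%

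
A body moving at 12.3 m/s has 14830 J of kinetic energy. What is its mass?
m = 2·KE/v² = 2·14830/(12.3)² = 196.0 kg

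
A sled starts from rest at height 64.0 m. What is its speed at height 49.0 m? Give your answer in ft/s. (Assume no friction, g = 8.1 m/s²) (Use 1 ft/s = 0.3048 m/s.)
mgh₁ = mgh₂ + ½mv² ⇒ v = √(2g(h₁−h₂)) = √(2·8.1·15.0) = 15.5885 m/s = 51.14 ft/s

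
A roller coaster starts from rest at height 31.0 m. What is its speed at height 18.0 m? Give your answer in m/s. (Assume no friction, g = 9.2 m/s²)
mgh₁ = mgh₂ + ½mv² ⇒ v = √(2g(h₁−h₂)) = √(2·9.2·13.0) = 15.47 m/s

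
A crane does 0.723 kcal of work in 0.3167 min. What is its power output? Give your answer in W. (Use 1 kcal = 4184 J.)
Convert to SI: W = 3025.03 J, t = 19.002 s
P = W/t = 3025.03/19.002 = 159.2 W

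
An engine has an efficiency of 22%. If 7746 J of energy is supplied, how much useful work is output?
W_out = η·W_in = 0.22·7746 = 1704.12 J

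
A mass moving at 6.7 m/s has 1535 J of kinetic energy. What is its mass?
m = 2·KE/v² = 2·1535/(6.7)² = 68.39 kg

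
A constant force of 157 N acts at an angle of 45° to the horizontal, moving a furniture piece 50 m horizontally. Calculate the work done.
W = F·d·cosθ = (157)(50)cos(45°) = 5551 J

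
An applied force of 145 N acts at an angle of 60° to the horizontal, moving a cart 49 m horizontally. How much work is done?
W = F·d·cosθ = (145)(49)cos(60°) = 3553 J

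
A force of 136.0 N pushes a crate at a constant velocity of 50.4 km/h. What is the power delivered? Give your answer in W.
Convert to SI: F = 136.0 N, v = 14.0 m/s
P = Fv = (136.0)(14.0) = 1904 W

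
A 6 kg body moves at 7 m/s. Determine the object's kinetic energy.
KE = ½mv² = ½(6)(7)² = 147.0 J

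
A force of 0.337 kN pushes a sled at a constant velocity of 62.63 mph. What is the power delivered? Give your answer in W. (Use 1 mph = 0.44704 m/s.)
Convert to SI: F = 337.0 N, v = 27.9981 m/s
P = Fv = (337.0)(27.9981) = 9435 W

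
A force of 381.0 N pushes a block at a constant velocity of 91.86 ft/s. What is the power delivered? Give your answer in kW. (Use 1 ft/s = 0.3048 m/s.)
Convert to SI: F = 381.0 N, v = 27.9989 m/s
P = Fv = (381.0)(27.9989) = 10667.6 W = 10.67 kW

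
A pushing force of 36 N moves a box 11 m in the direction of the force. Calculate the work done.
W = F·d = (36)(11) = 396.0 J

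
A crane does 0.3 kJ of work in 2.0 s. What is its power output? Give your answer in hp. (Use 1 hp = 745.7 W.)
Convert to SI: W = 300.0 J, t = 2.0 s
P = W/t = 300.0/2.0 = 150.0 W = 0.2012 hp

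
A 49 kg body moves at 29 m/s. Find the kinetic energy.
KE = ½mv² = ½(49)(29)² = 20604.5 J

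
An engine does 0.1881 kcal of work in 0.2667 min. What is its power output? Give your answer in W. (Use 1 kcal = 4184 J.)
Convert to SI: W = 787.01 J, t = 16.002 s
P = W/t = 787.01/16.002 = 49.18 W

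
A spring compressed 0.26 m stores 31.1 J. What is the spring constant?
k = 2·PE/x² = 2·31.1/(0.26)² = 920.1 N/m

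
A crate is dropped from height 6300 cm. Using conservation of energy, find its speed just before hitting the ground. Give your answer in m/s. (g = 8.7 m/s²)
Convert to SI: h = 63.0 m
mgh = ½mv² ⇒ v = √(2gh) = √(2·8.7·63.0) = 33.11 m/s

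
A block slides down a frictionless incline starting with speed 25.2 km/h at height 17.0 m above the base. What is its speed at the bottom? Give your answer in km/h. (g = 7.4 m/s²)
Convert to SI: v₀ = 7.0 m/s, h = 17.0 m
½mv₀² + mgh = ½mv² ⇒ v = √(v₀² + 2gh) = √(7.0² + 2·7.4·17.0) = 17.3378 m/s = 62.42 km/h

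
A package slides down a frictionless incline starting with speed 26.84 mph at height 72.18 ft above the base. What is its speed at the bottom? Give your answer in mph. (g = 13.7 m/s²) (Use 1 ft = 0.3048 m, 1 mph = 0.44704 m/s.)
Convert to SI: v₀ = 11.9986 m/s, h = 22.0005 m
½mv₀² + mgh = ½mv² ⇒ v = √(v₀² + 2gh) = √(11.9986² + 2·13.7·22.0005) = 27.3272 m/s = 61.13 mph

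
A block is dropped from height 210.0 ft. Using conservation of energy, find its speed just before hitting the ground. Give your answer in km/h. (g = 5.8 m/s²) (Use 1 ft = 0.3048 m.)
Convert to SI: h = 64.008 m
mgh = ½mv² ⇒ v = √(2gh) = √(2·5.8·64.008) = 27.2487 m/s = 98.1 km/h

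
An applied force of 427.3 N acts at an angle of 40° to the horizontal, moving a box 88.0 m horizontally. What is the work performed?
W = F·d·cosθ = (427.3)(88.0)cos(40°) = 28810 J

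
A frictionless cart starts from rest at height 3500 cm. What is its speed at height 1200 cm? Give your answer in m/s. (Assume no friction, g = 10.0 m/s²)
Convert to SI: h₁−h₂ = 23.0 m
mgh₁ = mgh₂ + ½mv² ⇒ v = √(2g(h₁−h₂)) = √(2·10.0·23.0) = 21.45 m/s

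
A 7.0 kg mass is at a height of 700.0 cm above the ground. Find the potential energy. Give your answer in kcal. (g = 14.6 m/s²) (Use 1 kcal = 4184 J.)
Convert to SI: m = 7.0 kg, h = 7.0 m
PE = mgh = (7.0)(14.6)(7.0) = 715.4 J = 0.171 kcal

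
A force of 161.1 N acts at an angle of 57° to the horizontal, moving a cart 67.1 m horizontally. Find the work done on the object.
W = F·d·cosθ = (161.1)(67.1)cos(57°) = 5887 J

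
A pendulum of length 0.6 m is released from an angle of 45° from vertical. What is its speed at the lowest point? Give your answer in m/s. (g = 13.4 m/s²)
h = L(1 − cosθ) = 0.6(1 − cos45°) = 0.175736 m
v = √(2gh) = √(2·13.4·0.175736) = 2.17 m/s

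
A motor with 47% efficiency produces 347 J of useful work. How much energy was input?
W_in = W_out/η = 347/0.47 = 738.3 J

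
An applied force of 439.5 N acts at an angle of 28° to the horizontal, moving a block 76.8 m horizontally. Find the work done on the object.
W = F·d·cosθ = (439.5)(76.8)cos(28°) = 29800 J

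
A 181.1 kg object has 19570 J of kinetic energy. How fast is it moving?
v = √(2·KE/m) = √(2·19570/181.1) = 14.7 m/s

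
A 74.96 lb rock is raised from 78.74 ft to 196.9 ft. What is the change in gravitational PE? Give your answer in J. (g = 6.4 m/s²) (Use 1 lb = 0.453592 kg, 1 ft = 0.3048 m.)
Convert to SI: m = 34.0013 kg, Δh = 36.0152 m
ΔPE = mgΔh = (34.0013)(6.4)(36.0152) = 7837 J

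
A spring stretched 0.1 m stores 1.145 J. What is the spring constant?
k = 2·PE/x² = 2·1.145/(0.1)² = 229.0 N/m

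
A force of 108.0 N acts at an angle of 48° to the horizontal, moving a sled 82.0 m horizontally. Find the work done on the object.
W = F·d·cosθ = (108.0)(82.0)cos(48°) = 5926 J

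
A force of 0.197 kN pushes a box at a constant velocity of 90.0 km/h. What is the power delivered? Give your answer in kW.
Convert to SI: F = 197.0 N, v = 25.0 m/s
P = Fv = (197.0)(25.0) = 4925.0 W = 4.925 kW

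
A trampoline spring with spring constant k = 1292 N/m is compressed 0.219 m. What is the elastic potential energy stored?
PE = ½kx² = ½(1292)(0.219)² = 30.98 J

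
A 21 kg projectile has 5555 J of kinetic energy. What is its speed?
v = √(2·KE/m) = √(2·5555/21) = 23.0 m/s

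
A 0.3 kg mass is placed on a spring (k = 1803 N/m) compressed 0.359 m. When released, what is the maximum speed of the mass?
½kx² = ½mv² ⇒ v = x√(k/m) = (0.359)√(1803/0.3) = 27.83 m/s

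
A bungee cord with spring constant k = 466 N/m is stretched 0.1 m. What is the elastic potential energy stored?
PE = ½kx² = ½(466)(0.1)² = 2.33 J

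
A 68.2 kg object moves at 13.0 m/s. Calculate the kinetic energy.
KE = ½mv² = ½(68.2)(13.0)² = 5763 J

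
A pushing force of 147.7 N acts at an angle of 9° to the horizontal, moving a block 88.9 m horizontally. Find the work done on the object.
W = F·d·cosθ = (147.7)(88.9)cos(9°) = 12970 J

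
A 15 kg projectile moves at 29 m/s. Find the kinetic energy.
KE = ½mv² = ½(15)(29)² = 6307.5 J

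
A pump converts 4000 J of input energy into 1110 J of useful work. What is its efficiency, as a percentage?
η = W_out/W_in = 1110/4000 = 27.75%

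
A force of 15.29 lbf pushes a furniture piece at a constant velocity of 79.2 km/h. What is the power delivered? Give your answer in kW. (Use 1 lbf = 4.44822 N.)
Convert to SI: F = 68.0133 N, v = 22.0 m/s
P = Fv = (68.0133)(22.0) = 1496.29 W = 1.496 kW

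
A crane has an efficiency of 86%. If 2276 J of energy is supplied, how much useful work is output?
W_out = η·W_in = 0.86·2276 = 1957.36 J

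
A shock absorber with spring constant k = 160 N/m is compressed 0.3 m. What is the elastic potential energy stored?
PE = ½kx² = ½(160)(0.3)² = 7.2 J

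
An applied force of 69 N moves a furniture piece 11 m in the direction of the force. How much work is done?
W = F·d = (69)(11) = 759.0 J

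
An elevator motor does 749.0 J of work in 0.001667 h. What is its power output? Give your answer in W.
Convert to SI: W = 749.0 J, t = 6.0012 s
P = W/t = 749.0/6.0012 = 124.8 W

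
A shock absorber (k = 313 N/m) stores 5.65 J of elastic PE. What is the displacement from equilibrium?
x = √(2·PE/k) = √(2·5.65/313) = 0.19 m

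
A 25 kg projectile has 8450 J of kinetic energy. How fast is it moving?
v = √(2·KE/m) = √(2·8450/25) = 26.0 m/s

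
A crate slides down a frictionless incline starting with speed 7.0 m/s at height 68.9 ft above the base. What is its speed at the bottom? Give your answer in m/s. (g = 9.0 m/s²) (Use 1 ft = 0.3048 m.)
Convert to SI: v₀ = 7.0 m/s, h = 21.0007 m
½mv₀² + mgh = ½mv² ⇒ v = √(v₀² + 2gh) = √(7.0² + 2·9.0·21.0007) = 20.66 m/s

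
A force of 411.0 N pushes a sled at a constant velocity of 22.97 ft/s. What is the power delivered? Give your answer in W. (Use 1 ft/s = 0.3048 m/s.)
Convert to SI: F = 411.0 N, v = 7.00126 m/s
P = Fv = (411.0)(7.00126) = 2878 W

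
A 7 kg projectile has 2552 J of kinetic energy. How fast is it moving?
v = √(2·KE/m) = √(2·2552/7) = 27.0 m/s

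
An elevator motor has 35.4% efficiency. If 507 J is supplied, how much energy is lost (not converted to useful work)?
W_lost = W_in(1 − η) = 507·(1 − 0.354) = 327.5 J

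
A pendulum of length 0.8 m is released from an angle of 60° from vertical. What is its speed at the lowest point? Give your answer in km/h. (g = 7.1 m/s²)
h = L(1 − cosθ) = 0.8(1 − cos60°) = 0.4 m
v = √(2gh) = √(2·7.1·0.4) = 2.38328 m/s = 8.58 km/h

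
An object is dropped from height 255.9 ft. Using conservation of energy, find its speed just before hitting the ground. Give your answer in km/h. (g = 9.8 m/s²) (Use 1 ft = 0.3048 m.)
Convert to SI: h = 77.9983 m
mgh = ½mv² ⇒ v = √(2gh) = √(2·9.8·77.9983) = 39.0995 m/s = 140.8 km/h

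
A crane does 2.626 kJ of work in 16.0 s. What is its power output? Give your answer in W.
Convert to SI: W = 2626.0 J, t = 16.0 s
P = W/t = 2626.0/16.0 = 164.1 W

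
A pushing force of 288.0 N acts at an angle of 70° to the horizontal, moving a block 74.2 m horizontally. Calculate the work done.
W = F·d·cosθ = (288.0)(74.2)cos(70°) = 7309 J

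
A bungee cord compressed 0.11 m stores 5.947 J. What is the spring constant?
k = 2·PE/x² = 2·5.947/(0.11)² = 983.0 N/m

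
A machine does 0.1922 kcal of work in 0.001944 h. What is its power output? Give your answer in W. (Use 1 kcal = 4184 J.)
Convert to SI: W = 804.165 J, t = 6.9984 s
P = W/t = 804.165/6.9984 = 114.9 W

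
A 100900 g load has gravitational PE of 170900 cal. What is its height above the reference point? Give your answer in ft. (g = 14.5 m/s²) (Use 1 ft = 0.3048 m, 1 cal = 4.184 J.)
Convert to SI: m = 100.9 kg, PE = 715046 J
h = PE/(mg) = 715046/(100.9·14.5) = 488.736 m = 1603 ft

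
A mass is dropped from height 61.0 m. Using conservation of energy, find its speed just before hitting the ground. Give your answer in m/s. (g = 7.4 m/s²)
mgh = ½mv² ⇒ v = √(2gh) = √(2·7.4·61.0) = 30.05 m/s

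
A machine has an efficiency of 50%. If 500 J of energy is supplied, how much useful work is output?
W_out = η·W_in = 0.5·500 = 250.0 J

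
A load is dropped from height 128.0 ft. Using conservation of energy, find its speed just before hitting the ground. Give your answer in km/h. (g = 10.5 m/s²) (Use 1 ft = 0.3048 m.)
Convert to SI: h = 39.0144 m
mgh = ½mv² ⇒ v = √(2gh) = √(2·10.5·39.0144) = 28.6235 m/s = 103.0 km/h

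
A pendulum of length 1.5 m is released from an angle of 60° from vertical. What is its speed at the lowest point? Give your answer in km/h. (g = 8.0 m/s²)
h = L(1 − cosθ) = 1.5(1 − cos60°) = 0.75 m
v = √(2gh) = √(2·8.0·0.75) = 3.4641 m/s = 12.47 km/h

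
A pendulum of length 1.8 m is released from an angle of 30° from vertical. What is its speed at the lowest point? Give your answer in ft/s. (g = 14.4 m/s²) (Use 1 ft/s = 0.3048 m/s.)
h = L(1 − cosθ) = 1.8(1 − cos30°) = 0.241154 m
v = √(2gh) = √(2·14.4·0.241154) = 2.63538 m/s = 8.646 ft/s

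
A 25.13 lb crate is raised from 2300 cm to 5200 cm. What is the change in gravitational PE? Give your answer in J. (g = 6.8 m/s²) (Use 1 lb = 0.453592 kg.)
Convert to SI: m = 11.3988 kg, Δh = 29.0 m
ΔPE = mgΔh = (11.3988)(6.8)(29.0) = 2248 J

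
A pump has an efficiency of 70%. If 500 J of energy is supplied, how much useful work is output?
W_out = η·W_in = 0.7·500 = 350.0 J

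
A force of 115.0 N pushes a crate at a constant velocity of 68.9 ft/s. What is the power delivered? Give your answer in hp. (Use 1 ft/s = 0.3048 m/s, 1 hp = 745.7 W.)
Convert to SI: F = 115.0 N, v = 21.0007 m/s
P = Fv = (115.0)(21.0007) = 2415.08 W = 3.239 hp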